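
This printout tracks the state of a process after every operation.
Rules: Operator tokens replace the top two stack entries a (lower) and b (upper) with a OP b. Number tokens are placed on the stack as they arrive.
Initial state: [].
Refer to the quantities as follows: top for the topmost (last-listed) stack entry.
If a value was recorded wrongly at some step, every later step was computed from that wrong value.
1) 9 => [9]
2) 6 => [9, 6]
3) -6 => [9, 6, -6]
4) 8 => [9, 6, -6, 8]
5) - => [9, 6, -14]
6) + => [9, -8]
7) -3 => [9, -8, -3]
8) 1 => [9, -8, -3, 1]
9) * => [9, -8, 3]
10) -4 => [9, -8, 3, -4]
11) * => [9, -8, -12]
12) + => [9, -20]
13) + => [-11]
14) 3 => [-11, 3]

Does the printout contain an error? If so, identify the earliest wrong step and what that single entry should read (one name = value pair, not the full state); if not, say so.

step 9, top = -3

Recomputing the run from the initial state:
step 1: [9]
step 2: [9, 6]
step 3: [9, 6, -6]
step 4: [9, 6, -6, 8]
step 5: [9, 6, -14]
step 6: [9, -8]
step 7: [9, -8, -3]
step 8: [9, -8, -3, 1]
step 9: [9, -8, -3]
step 10: [9, -8, -3, -4]
step 11: [9, -8, 12]
step 12: [9, 4]
step 13: [13]
step 14: [13, 3]
The first disagreement with the printout is at step 9, where the value should be top = -3.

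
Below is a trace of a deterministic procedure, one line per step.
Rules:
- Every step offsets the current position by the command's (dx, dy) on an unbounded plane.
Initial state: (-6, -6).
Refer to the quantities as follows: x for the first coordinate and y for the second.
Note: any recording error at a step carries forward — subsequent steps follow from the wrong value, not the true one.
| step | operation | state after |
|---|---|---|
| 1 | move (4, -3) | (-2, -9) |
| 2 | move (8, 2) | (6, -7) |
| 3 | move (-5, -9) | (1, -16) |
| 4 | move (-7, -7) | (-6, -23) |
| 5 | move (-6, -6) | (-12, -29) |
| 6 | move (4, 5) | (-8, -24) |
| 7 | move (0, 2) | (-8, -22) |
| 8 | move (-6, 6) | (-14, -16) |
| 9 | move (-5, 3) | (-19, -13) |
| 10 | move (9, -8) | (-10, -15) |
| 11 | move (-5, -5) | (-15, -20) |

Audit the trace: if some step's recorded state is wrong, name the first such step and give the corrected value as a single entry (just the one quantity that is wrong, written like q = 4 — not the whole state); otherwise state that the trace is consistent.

step 10, y = -21

Step 1: x = -6 + (4) = -2, y = -6 + (-3) = -9 — verified.
Step 2: x = -2 + (8) = 6, y = -9 + (2) = -7 — same as recorded.
Step 3: x = 6 + (-5) = 1, y = -7 + (-9) = -16 — consistent with the trace.
Step 4: x = 1 + (-7) = -6, y = -16 + (-7) = -23 — checks out.
Step 5: x = -6 + (-6) = -12, y = -23 + (-6) = -29 — no discrepancy.
Step 6: x = -12 + (4) = -8, y = -29 + (5) = -24 — confirmed correct.
Step 7: x = -8 + (0) = -8, y = -24 + (2) = -22 — in agreement.
Step 8: x = -8 + (-6) = -14, y = -22 + (6) = -16 — confirmed correct.
Step 9: x = -14 + (-5) = -19, y = -16 + (3) = -13 — confirmed correct.
Step 10: x = -19 + (9) = -10, y = -13 + (-8) = -21 — the trace has a different value.
First incorrect step: 10; the correct value is y = -21.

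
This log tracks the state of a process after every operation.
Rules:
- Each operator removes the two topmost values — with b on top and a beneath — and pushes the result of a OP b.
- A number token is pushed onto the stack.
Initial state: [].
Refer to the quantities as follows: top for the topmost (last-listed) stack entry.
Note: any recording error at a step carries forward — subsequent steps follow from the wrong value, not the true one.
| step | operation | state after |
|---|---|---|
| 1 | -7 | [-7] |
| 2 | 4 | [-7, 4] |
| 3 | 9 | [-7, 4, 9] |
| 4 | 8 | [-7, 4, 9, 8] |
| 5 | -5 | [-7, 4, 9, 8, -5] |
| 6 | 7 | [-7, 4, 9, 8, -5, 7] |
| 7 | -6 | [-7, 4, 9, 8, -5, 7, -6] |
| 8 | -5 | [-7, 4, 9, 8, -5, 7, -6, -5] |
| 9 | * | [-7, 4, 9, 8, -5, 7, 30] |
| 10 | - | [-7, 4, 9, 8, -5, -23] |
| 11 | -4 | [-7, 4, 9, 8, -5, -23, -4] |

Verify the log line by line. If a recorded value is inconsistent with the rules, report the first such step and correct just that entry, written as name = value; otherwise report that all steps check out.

Recomputing the run from the initial state:
step 1: [-7]
step 2: [-7, 4]
step 3: [-7, 4, 9]
step 4: [-7, 4, 9, 8]
step 5: [-7, 4, 9, 8, -5]
step 6: [-7, 4, 9, 8, -5, 7]
step 7: [-7, 4, 9, 8, -5, 7, -6]
step 8: [-7, 4, 9, 8, -5, 7, -6, -5]
step 9: [-7, 4, 9, 8, -5, 7, 30]
step 10: [-7, 4, 9, 8, -5, -23]
step 11: [-7, 4, 9, 8, -5, -23, -4]
This matches the log at every step.

no error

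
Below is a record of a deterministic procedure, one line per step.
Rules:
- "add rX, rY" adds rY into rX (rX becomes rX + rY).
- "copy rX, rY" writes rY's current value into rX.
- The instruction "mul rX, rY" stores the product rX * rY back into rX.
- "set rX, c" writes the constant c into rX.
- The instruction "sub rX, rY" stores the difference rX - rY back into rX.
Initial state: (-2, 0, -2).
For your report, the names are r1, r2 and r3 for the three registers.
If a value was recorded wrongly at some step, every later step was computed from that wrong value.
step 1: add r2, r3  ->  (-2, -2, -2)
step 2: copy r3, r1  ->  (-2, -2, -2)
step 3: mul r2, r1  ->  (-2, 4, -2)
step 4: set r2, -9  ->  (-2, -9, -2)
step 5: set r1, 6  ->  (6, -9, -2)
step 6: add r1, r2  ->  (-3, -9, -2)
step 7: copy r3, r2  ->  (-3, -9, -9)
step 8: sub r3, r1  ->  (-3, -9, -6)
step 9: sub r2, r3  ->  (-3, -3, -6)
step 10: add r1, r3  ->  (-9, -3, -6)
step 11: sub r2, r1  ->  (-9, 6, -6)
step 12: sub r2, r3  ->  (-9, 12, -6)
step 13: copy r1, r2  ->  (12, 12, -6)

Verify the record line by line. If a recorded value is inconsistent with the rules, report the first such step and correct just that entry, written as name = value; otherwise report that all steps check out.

Step 1: r2 = 0 + -2 = -2 — exactly as logged.
Step 2: r3 = -2 — verified.
Step 3: r2 = -2 * -2 = 4 — exactly as logged.
Step 4: r2 = -9 — consistent with the record.
Step 5: r1 = 6 — same as recorded.
Step 6: r1 = 6 + -9 = -3 — confirmed correct.
Step 7: r3 = -9 — checks out.
Step 8: r3 = -9 - -3 = -6 — matches.
Step 9: r2 = -9 - -6 = -3 — consistent with the record.
Step 10: r1 = -3 + -6 = -9 — checks out.
Step 11: r2 = -3 - -9 = 6 — agrees with the record.
Step 12: r2 = 6 - -6 = 12 — exactly as logged.
Step 13: r1 = 12 — agrees with the record.
Every step is consistent.

no error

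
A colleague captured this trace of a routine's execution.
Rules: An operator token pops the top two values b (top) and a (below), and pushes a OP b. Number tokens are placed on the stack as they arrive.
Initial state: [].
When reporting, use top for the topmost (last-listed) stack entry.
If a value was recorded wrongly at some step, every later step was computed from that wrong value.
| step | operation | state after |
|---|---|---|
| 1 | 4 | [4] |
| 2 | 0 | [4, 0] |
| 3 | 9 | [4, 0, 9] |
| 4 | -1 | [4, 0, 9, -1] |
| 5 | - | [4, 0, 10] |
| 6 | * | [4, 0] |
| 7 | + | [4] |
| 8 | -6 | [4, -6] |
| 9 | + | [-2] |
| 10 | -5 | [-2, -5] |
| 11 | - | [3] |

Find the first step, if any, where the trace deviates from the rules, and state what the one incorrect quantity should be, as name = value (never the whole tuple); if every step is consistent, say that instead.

no error

1. push 4: top = 4 (consistent with the trace)
2. push 0: top = 0 (matches)
3. push 9: top = 9 (agrees with the trace)
4. push -1: top = -1 (in agreement)
5. 9 - -1 = 10 (checks out)
6. 0 * 10 = 0 (confirmed correct)
7. 4 + 0 = 4 (consistent with the trace)
8. push -6: top = -6 (matches)
9. 4 + -6 = -2 (confirmed correct)
10. push -5: top = -5 (agrees with the trace)
11. -2 - -5 = 3 (no discrepancy)
Nothing is out of place; the run is error-free.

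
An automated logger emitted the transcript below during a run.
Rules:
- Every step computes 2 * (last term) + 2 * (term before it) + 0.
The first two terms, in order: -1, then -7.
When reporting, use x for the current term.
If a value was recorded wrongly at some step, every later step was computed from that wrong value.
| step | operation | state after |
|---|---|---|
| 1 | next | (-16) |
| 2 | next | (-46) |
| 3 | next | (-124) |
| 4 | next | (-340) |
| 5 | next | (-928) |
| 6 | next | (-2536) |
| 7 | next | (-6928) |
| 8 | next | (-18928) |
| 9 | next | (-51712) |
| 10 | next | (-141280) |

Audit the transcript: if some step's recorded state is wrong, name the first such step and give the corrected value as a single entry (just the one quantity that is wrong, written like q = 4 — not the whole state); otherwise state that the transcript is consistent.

no error

Step 1: x = 2*(-7) + (2)*(-1) + (0) = -16 — exactly as logged.
Step 2: x = 2*(-16) + (2)*(-7) + (0) = -46 — consistent with the transcript.
Step 3: x = 2*(-46) + (2)*(-16) + (0) = -124 — matches.
Step 4: x = 2*(-124) + (2)*(-46) + (0) = -340 — verified.
Step 5: x = 2*(-340) + (2)*(-124) + (0) = -928 — no discrepancy.
Step 6: x = 2*(-928) + (2)*(-340) + (0) = -2536 — verified.
Step 7: x = 2*(-2536) + (2)*(-928) + (0) = -6928 — same as recorded.
Step 8: x = 2*(-6928) + (2)*(-2536) + (0) = -18928 — agrees with the transcript.
Step 9: x = 2*(-18928) + (2)*(-6928) + (0) = -51712 — matches.
Step 10: x = 2*(-51712) + (2)*(-18928) + (0) = -141280 — checks out.
The whole run recomputes cleanly — no discrepancies.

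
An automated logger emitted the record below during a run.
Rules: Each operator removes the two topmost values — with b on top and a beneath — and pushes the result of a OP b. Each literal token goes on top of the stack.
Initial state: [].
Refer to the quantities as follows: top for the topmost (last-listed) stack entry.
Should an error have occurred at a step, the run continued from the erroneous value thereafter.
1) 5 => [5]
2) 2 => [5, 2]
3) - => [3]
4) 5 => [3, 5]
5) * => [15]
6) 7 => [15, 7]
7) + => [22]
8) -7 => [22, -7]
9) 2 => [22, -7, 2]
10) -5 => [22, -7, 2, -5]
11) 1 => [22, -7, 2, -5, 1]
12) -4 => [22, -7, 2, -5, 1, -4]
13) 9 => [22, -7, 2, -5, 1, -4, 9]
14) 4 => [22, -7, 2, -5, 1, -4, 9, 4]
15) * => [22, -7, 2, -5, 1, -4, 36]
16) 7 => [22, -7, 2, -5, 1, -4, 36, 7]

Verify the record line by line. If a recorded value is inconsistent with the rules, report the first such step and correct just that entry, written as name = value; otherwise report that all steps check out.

Recomputing the run from the initial state:
step 1: [5]
step 2: [5, 2]
step 3: [3]
step 4: [3, 5]
step 5: [15]
step 6: [15, 7]
step 7: [22]
step 8: [22, -7]
step 9: [22, -7, 2]
step 10: [22, -7, 2, -5]
step 11: [22, -7, 2, -5, 1]
step 12: [22, -7, 2, -5, 1, -4]
step 13: [22, -7, 2, -5, 1, -4, 9]
step 14: [22, -7, 2, -5, 1, -4, 9, 4]
step 15: [22, -7, 2, -5, 1, -4, 36]
step 16: [22, -7, 2, -5, 1, -4, 36, 7]
This matches the record at every step.

no error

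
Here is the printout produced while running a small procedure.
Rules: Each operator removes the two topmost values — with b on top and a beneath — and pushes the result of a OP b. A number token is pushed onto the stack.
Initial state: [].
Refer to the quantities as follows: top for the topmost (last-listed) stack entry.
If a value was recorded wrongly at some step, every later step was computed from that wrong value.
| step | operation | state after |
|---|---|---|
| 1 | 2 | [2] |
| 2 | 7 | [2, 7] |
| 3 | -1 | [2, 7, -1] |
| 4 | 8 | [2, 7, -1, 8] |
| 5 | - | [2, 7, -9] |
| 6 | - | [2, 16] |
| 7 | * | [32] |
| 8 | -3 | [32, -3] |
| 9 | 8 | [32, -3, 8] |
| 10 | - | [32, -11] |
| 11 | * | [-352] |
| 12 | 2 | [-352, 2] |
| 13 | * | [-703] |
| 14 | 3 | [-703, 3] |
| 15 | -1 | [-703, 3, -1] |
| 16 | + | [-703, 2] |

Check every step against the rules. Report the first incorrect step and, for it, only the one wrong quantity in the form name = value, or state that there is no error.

Step 1: push 2: top = 2 — checks out.
Step 2: push 7: top = 7 — agrees with the printout.
Step 3: push -1: top = -1 — no discrepancy.
Step 4: push 8: top = 8 — same as recorded.
Step 5: -1 - 8 = -9 — same as recorded.
Step 6: 7 - -9 = 16 — consistent with the printout.
Step 7: 2 * 16 = 32 — in agreement.
Step 8: push -3: top = -3 — exactly as logged.
Step 9: push 8: top = 8 — agrees with the printout.
Step 10: -3 - 8 = -11 — checks out.
Step 11: 32 * -11 = -352 — no discrepancy.
Step 12: push 2: top = 2 — matches.
Step 13: -352 * 2 = -704 — the recorded entry deviates here.
First incorrect step: 13; the correct value is top = -704.

step 13, top = -704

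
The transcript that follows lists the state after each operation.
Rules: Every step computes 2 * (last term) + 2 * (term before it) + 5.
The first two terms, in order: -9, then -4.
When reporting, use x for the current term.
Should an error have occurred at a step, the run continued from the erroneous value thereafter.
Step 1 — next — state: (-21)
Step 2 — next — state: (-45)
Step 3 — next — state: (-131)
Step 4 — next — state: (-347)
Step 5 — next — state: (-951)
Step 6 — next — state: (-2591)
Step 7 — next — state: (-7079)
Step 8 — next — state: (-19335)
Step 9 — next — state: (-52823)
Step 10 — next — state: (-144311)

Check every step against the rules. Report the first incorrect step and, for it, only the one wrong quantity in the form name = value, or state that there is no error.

Recomputing the run from the initial state:
step 1: x = -21
step 2: x = -45
step 3: x = -127
step 4: x = -339
step 5: x = -927
step 6: x = -2527
step 7: x = -6903
step 8: x = -18855
step 9: x = -51511
step 10: x = -140727
The first disagreement with the transcript is at step 3, where the value should be x = -127.

step 3, x = -127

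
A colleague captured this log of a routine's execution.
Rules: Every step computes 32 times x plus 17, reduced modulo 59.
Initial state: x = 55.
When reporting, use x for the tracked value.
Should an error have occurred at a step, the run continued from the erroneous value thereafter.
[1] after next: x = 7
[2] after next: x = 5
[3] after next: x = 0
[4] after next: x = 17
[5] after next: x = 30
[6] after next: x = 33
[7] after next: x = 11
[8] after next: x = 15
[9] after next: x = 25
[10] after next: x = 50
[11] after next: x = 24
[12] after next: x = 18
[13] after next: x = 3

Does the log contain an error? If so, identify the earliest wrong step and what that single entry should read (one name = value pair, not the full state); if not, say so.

no error

Recomputing the run from the initial state:
step 1: x = 7
step 2: x = 5
step 3: x = 0
step 4: x = 17
step 5: x = 30
step 6: x = 33
step 7: x = 11
step 8: x = 15
step 9: x = 25
step 10: x = 50
step 11: x = 24
step 12: x = 18
step 13: x = 3
This matches the log at every step.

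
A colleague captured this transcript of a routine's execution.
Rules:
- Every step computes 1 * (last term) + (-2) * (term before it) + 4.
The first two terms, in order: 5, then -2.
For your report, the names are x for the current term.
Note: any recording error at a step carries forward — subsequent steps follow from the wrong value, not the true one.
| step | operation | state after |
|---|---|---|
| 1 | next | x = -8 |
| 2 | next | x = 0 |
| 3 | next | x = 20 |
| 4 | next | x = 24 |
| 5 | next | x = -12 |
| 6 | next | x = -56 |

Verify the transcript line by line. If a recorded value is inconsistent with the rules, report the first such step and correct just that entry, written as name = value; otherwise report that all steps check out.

no error

1. x = 1*(-2) + (-2)*(5) + (4) = -8 (same as recorded)
2. x = 1*(-8) + (-2)*(-2) + (4) = 0 (agrees with the transcript)
3. x = 1*(0) + (-2)*(-8) + (4) = 20 (consistent with the transcript)
4. x = 1*(20) + (-2)*(0) + (4) = 24 (consistent with the transcript)
5. x = 1*(24) + (-2)*(20) + (4) = -12 (no discrepancy)
6. x = 1*(-12) + (-2)*(24) + (4) = -56 (matches)
No step deviates from the rules.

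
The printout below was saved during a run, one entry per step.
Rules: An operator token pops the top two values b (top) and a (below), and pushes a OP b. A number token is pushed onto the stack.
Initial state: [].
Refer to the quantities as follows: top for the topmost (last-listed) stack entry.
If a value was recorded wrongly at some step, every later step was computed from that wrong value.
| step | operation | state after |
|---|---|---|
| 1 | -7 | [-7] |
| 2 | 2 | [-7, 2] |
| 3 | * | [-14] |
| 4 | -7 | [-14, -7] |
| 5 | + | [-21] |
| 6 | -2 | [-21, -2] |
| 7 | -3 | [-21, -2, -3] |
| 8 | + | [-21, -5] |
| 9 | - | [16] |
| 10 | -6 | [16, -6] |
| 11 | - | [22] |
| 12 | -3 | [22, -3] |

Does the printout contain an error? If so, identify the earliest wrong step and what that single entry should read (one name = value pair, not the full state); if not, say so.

step 9, top = -16

step 1: push -7: top = -7 -> no discrepancy
step 2: push 2: top = 2 -> in agreement
step 3: -7 * 2 = -14 -> consistent with the printout
step 4: push -7: top = -7 -> matches
step 5: -14 + -7 = -21 -> agrees with the printout
step 6: push -2: top = -2 -> in agreement
step 7: push -3: top = -3 -> in agreement
step 8: -2 + -3 = -5 -> agrees with the printout
step 9: -21 - -5 = -16 -> first mismatch against the printout
That makes step 9 the first incorrect line — top = -16 is what it should show.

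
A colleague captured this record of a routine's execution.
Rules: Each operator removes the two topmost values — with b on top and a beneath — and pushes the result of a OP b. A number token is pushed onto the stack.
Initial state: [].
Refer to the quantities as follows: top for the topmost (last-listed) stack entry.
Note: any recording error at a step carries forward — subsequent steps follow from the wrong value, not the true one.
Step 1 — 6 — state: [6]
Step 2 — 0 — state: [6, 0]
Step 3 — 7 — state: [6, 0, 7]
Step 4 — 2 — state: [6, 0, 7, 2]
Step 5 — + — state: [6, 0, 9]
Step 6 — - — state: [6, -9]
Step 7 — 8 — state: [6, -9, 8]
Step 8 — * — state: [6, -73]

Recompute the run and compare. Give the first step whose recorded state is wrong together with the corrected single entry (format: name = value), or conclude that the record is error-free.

Recomputing the run from the initial state:
step 1: [6]
step 2: [6, 0]
step 3: [6, 0, 7]
step 4: [6, 0, 7, 2]
step 5: [6, 0, 9]
step 6: [6, -9]
step 7: [6, -9, 8]
step 8: [6, -72]
The first disagreement with the record is at step 8, where the value should be top = -72.

step 8, top = -72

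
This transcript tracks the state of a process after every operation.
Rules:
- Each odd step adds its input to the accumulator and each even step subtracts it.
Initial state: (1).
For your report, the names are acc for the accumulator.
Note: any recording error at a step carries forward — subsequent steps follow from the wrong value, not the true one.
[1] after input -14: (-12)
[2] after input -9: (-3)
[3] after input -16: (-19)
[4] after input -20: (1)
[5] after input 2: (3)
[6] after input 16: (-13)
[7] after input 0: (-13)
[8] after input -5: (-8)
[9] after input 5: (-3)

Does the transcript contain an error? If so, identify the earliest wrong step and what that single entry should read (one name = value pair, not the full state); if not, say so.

step 1, acc = -13

Recomputing the run from the initial state:
step 1: acc = -13
step 2: acc = -4
step 3: acc = -20
step 4: acc = 0
step 5: acc = 2
step 6: acc = -14
step 7: acc = -14
step 8: acc = -9
step 9: acc = -4
The first disagreement with the transcript is at step 1, where the value should be acc = -13.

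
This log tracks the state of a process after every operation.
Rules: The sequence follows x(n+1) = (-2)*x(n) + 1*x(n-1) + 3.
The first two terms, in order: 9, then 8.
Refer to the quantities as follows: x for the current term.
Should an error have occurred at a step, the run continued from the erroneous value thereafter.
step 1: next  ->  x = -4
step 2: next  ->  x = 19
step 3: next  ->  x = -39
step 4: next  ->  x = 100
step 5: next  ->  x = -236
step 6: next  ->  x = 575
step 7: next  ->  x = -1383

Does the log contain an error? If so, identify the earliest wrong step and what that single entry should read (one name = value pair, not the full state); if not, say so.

no error

step 1: x = -2*(8) + (1)*(9) + (3) = -4 -> agrees with the log
step 2: x = -2*(-4) + (1)*(8) + (3) = 19 -> in agreement
step 3: x = -2*(19) + (1)*(-4) + (3) = -39 -> agrees with the log
step 4: x = -2*(-39) + (1)*(19) + (3) = 100 -> confirmed correct
step 5: x = -2*(100) + (1)*(-39) + (3) = -236 -> same as recorded
step 6: x = -2*(-236) + (1)*(100) + (3) = 575 -> no discrepancy
step 7: x = -2*(575) + (1)*(-236) + (3) = -1383 -> exactly as logged
The recomputation confirms every line.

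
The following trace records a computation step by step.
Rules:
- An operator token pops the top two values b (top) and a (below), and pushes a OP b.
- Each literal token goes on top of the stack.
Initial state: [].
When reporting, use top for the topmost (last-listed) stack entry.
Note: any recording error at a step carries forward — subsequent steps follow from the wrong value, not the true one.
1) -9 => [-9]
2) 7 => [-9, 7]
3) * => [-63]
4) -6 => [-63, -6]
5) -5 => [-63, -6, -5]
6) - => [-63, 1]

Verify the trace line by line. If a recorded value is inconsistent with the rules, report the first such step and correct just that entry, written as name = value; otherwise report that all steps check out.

step 6, top = -1

Step 1: push -9: top = -9 — agrees with the trace.
Step 2: push 7: top = 7 — checks out.
Step 3: -9 * 7 = -63 — same as recorded.
Step 4: push -6: top = -6 — agrees with the trace.
Step 5: push -5: top = -5 — verified.
Step 6: -6 - -5 = -1 — the trace disagrees here.
Step 6 is the first one off; corrected, top = -1.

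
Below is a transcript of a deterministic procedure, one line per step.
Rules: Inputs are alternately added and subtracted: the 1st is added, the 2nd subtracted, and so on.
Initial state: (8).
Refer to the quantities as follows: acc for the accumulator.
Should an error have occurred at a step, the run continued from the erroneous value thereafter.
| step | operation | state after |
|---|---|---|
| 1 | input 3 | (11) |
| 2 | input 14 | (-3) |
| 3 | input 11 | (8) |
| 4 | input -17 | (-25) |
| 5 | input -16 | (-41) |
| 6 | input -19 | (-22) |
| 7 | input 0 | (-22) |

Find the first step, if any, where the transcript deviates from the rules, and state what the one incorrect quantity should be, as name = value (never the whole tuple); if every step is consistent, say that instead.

1. acc = 8 + 3 = 11 (confirmed correct)
2. acc = 11 - 14 = -3 (confirmed correct)
3. acc = -3 + 11 = 8 (consistent with the transcript)
4. acc = 8 - -17 = 25 (a discrepancy with the transcript)
First incorrect step: 4; the correct value is acc = 25.

step 4, acc = 25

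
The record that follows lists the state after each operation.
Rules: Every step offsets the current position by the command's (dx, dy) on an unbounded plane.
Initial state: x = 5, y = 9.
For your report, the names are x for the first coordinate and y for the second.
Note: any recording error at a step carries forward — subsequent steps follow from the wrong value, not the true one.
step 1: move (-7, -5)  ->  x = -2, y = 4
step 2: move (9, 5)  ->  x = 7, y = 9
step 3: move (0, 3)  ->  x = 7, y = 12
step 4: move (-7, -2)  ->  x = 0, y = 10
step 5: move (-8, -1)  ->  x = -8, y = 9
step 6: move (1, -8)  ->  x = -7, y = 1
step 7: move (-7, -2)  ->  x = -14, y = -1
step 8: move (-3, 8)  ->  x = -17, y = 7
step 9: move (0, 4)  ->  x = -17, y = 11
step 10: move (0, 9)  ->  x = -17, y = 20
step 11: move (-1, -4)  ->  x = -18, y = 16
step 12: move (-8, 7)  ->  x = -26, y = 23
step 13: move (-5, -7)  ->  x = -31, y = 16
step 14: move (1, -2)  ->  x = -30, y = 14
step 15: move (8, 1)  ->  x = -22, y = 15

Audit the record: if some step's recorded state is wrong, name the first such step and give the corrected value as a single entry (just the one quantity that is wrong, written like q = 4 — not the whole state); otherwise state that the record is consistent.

no error

1. x = 5 + (-7) = -2, y = 9 + (-5) = 4 (matches)
2. x = -2 + (9) = 7, y = 4 + (5) = 9 (same as recorded)
3. x = 7 + (0) = 7, y = 9 + (3) = 12 (in agreement)
4. x = 7 + (-7) = 0, y = 12 + (-2) = 10 (confirmed correct)
5. x = 0 + (-8) = -8, y = 10 + (-1) = 9 (no discrepancy)
6. x = -8 + (1) = -7, y = 9 + (-8) = 1 (consistent with the record)
7. x = -7 + (-7) = -14, y = 1 + (-2) = -1 (exactly as logged)
8. x = -14 + (-3) = -17, y = -1 + (8) = 7 (consistent with the record)
9. x = -17 + (0) = -17, y = 7 + (4) = 11 (checks out)
10. x = -17 + (0) = -17, y = 11 + (9) = 20 (confirmed correct)
11. x = -17 + (-1) = -18, y = 20 + (-4) = 16 (confirmed correct)
12. x = -18 + (-8) = -26, y = 16 + (7) = 23 (agrees with the record)
13. x = -26 + (-5) = -31, y = 23 + (-7) = 16 (agrees with the record)
14. x = -31 + (1) = -30, y = 16 + (-2) = 14 (no discrepancy)
15. x = -30 + (8) = -22, y = 14 + (1) = 15 (same as recorded)
Each recorded entry agrees with the recomputation.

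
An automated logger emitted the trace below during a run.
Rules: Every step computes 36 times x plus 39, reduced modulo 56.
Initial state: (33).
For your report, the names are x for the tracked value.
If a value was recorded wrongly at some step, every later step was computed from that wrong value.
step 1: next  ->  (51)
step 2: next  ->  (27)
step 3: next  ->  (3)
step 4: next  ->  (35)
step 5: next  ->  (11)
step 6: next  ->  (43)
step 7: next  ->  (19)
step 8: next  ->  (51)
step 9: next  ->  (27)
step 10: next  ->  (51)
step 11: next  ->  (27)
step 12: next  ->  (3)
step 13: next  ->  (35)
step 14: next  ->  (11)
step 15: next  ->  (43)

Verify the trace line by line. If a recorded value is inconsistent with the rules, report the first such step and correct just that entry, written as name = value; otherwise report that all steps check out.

step 10, x = 3

step 1: x = (36*33 + 39) mod 56 = 51 -> exactly as logged
step 2: x = (36*51 + 39) mod 56 = 27 -> confirmed correct
step 3: x = (36*27 + 39) mod 56 = 3 -> no discrepancy
step 4: x = (36*3 + 39) mod 56 = 35 -> verified
step 5: x = (36*35 + 39) mod 56 = 11 -> confirmed correct
step 6: x = (36*11 + 39) mod 56 = 43 -> no discrepancy
step 7: x = (36*43 + 39) mod 56 = 19 -> agrees with the trace
step 8: x = (36*19 + 39) mod 56 = 51 -> matches
step 9: x = (36*51 + 39) mod 56 = 27 -> consistent with the trace
step 10: x = (36*27 + 39) mod 56 = 3 -> the trace has a different value
First incorrect step: 10; the correct value is x = 3.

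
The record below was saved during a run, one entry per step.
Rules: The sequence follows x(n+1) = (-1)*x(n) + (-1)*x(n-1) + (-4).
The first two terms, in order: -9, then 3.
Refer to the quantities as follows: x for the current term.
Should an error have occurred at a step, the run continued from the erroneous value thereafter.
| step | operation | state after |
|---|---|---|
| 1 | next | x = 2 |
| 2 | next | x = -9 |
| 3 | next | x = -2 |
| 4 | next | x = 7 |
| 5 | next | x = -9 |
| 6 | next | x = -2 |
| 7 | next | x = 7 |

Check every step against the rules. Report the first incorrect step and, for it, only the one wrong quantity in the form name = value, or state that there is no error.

step 3, x = 3

Recomputing the run from the initial state:
step 1: x = 2
step 2: x = -9
step 3: x = 3
step 4: x = 2
step 5: x = -9
step 6: x = 3
step 7: x = 2
The first disagreement with the record is at step 3, where the value should be x = 3.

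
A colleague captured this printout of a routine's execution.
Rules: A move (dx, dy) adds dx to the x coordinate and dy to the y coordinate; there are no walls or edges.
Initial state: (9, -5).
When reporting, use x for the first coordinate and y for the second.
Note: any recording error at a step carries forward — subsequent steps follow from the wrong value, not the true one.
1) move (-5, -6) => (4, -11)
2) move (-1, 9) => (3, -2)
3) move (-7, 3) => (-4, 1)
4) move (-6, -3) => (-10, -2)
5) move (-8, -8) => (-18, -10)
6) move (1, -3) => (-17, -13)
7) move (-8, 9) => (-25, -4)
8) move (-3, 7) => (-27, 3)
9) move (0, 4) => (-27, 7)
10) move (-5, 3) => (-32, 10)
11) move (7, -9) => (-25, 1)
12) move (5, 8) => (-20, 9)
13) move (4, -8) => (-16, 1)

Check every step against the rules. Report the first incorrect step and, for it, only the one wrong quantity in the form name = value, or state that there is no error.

step 8, x = -28

1. x = 9 + (-5) = 4, y = -5 + (-6) = -11 (matches)
2. x = 4 + (-1) = 3, y = -11 + (9) = -2 (checks out)
3. x = 3 + (-7) = -4, y = -2 + (3) = 1 (in agreement)
4. x = -4 + (-6) = -10, y = 1 + (-3) = -2 (matches)
5. x = -10 + (-8) = -18, y = -2 + (-8) = -10 (same as recorded)
6. x = -18 + (1) = -17, y = -10 + (-3) = -13 (verified)
7. x = -17 + (-8) = -25, y = -13 + (9) = -4 (checks out)
8. x = -25 + (-3) = -28, y = -4 + (7) = 3 (first mismatch against the printout)
That makes step 8 the first incorrect line — x = -28 is what it should show.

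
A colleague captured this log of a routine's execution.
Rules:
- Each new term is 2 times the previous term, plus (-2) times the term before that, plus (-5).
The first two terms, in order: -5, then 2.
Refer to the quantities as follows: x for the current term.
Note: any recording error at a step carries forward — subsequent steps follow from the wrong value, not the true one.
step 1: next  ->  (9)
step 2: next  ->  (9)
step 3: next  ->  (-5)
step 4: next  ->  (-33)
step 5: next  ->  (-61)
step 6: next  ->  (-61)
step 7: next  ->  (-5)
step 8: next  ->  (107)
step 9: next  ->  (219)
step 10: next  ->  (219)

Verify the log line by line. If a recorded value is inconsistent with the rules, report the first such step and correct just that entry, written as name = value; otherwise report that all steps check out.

no error

1. x = 2*(2) + (-2)*(-5) + (-5) = 9 (matches)
2. x = 2*(9) + (-2)*(2) + (-5) = 9 (exactly as logged)
3. x = 2*(9) + (-2)*(9) + (-5) = -5 (agrees with the log)
4. x = 2*(-5) + (-2)*(9) + (-5) = -33 (confirmed correct)
5. x = 2*(-33) + (-2)*(-5) + (-5) = -61 (agrees with the log)
6. x = 2*(-61) + (-2)*(-33) + (-5) = -61 (same as recorded)
7. x = 2*(-61) + (-2)*(-61) + (-5) = -5 (in agreement)
8. x = 2*(-5) + (-2)*(-61) + (-5) = 107 (exactly as logged)
9. x = 2*(107) + (-2)*(-5) + (-5) = 219 (exactly as logged)
10. x = 2*(219) + (-2)*(107) + (-5) = 219 (same as recorded)
Nothing is out of place; the run is error-free.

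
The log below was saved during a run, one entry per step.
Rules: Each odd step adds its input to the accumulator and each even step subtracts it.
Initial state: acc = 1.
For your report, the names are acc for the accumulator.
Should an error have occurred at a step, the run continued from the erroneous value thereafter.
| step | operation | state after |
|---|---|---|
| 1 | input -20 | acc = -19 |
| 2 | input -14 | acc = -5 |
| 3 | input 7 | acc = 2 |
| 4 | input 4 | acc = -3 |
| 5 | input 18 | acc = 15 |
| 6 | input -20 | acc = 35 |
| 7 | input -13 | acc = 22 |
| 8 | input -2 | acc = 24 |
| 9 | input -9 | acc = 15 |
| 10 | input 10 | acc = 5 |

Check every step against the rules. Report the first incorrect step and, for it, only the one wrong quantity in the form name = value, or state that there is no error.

Recomputing the run from the initial state:
step 1: acc = -19
step 2: acc = -5
step 3: acc = 2
step 4: acc = -2
step 5: acc = 16
step 6: acc = 36
step 7: acc = 23
step 8: acc = 25
step 9: acc = 16
step 10: acc = 6
The first disagreement with the log is at step 4, where the value should be acc = -2.

step 4, acc = -2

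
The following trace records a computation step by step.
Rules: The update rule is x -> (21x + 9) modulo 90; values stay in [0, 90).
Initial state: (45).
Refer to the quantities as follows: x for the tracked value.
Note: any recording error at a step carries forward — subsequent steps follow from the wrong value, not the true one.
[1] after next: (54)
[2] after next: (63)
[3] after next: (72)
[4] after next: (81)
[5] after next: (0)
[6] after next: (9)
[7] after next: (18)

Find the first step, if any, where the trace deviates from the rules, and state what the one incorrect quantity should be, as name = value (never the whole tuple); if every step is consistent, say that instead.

1. x = (21*45 + 9) mod 90 = 54 (confirmed correct)
2. x = (21*54 + 9) mod 90 = 63 (checks out)
3. x = (21*63 + 9) mod 90 = 72 (checks out)
4. x = (21*72 + 9) mod 90 = 81 (same as recorded)
5. x = (21*81 + 9) mod 90 = 0 (verified)
6. x = (21*0 + 9) mod 90 = 9 (confirmed correct)
7. x = (21*9 + 9) mod 90 = 18 (same as recorded)
Nothing is out of place; the run is error-free.

no error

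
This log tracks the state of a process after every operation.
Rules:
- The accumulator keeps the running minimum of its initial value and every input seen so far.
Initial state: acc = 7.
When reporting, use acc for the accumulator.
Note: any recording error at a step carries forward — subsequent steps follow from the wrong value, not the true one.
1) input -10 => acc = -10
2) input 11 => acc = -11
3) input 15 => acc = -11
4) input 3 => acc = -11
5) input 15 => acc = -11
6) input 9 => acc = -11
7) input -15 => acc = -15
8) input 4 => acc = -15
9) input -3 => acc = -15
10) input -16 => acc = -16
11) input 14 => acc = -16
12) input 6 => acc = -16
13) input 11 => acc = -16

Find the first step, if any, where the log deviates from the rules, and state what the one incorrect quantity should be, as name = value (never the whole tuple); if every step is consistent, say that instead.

step 2, acc = -10

1. acc = min(7, -10) = -10 (no discrepancy)
2. acc = min(-10, 11) = -10 (the recorded entry deviates here)
That makes step 2 the first incorrect line — acc = -10 is what it should show.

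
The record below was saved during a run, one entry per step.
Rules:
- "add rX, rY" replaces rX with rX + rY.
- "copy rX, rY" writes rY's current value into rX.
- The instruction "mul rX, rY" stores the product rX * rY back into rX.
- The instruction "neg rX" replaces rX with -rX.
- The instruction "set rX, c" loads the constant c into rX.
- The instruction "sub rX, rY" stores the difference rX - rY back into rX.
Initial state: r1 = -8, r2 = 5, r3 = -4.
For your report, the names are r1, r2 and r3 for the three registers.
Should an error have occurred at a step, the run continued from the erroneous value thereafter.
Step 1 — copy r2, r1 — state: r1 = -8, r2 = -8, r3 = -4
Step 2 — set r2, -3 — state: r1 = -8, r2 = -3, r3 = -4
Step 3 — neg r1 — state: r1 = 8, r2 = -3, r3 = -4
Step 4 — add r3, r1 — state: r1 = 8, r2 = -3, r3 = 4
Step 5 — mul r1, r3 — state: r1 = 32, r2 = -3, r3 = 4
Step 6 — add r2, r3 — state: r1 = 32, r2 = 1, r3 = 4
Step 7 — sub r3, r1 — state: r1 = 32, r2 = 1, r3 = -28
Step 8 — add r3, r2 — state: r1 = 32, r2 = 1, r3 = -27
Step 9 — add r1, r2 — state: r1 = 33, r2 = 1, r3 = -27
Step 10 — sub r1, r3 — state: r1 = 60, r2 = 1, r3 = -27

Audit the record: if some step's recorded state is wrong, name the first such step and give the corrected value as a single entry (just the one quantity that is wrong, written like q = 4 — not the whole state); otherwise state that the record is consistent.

Step 1: r2 = -8 — in agreement.
Step 2: r2 = -3 — same as recorded.
Step 3: r1 = -(-8) = 8 — checks out.
Step 4: r3 = -4 + 8 = 4 — agrees with the record.
Step 5: r1 = 8 * 4 = 32 — verified.
Step 6: r2 = -3 + 4 = 1 — in agreement.
Step 7: r3 = 4 - 32 = -28 — consistent with the record.
Step 8: r3 = -28 + 1 = -27 — consistent with the record.
Step 9: r1 = 32 + 1 = 33 — exactly as logged.
Step 10: r1 = 33 - -27 = 60 — consistent with the record.
Nothing is out of place; the run is error-free.

no error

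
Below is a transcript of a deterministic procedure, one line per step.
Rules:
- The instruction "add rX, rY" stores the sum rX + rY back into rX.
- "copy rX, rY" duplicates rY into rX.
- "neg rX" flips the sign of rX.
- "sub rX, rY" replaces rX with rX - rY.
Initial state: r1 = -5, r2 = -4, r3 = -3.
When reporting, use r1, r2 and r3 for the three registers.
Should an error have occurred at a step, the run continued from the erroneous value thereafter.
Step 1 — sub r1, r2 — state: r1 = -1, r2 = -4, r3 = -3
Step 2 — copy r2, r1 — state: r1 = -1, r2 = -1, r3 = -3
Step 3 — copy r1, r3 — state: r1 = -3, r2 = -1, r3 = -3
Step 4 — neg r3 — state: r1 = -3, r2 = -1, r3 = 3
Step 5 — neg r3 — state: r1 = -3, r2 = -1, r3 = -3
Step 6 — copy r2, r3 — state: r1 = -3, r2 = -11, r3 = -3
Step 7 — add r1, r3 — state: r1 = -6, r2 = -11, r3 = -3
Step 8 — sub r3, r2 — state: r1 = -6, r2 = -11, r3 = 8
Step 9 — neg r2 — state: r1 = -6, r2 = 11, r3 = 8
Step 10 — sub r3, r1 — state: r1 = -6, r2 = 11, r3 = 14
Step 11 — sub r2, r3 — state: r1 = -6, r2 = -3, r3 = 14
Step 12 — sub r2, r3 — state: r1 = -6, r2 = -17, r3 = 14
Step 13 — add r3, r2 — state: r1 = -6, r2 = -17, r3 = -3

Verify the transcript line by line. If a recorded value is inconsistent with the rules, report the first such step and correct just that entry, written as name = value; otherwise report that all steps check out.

step 6, r2 = -3

step 1: r1 = -5 - -4 = -1 -> confirmed correct
step 2: r2 = -1 -> exactly as logged
step 3: r1 = -3 -> matches
step 4: r3 = -(-3) = 3 -> checks out
step 5: r3 = -(3) = -3 -> verified
step 6: r2 = -3 -> this is not what the transcript shows
The audit stops at step 6: the recorded entry is wrong and should be r2 = -3.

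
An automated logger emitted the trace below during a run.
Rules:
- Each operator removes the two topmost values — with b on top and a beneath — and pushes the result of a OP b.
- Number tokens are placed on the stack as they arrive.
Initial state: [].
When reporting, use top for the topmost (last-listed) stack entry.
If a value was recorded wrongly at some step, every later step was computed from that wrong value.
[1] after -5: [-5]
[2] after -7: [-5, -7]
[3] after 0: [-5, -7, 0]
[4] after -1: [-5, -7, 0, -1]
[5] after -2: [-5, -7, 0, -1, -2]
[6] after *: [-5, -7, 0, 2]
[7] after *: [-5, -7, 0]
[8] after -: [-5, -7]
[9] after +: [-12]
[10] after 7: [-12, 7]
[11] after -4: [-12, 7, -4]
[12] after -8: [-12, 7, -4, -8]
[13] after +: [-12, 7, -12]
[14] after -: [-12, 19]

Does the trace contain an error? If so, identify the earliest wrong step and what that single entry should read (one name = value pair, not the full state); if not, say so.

no error

Recomputing the run from the initial state:
step 1: [-5]
step 2: [-5, -7]
step 3: [-5, -7, 0]
step 4: [-5, -7, 0, -1]
step 5: [-5, -7, 0, -1, -2]
step 6: [-5, -7, 0, 2]
step 7: [-5, -7, 0]
step 8: [-5, -7]
step 9: [-12]
step 10: [-12, 7]
step 11: [-12, 7, -4]
step 12: [-12, 7, -4, -8]
step 13: [-12, 7, -12]
step 14: [-12, 19]
This matches the trace at every step.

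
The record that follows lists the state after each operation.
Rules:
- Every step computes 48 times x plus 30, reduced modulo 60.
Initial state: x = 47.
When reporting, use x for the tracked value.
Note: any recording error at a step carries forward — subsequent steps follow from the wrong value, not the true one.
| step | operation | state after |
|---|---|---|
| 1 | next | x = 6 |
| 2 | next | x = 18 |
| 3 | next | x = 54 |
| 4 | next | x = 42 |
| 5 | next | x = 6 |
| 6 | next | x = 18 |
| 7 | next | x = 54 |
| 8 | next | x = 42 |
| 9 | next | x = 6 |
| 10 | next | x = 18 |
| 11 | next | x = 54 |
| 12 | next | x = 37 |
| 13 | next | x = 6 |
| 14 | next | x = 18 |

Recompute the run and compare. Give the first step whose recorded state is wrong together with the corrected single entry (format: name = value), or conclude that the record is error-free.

step 12, x = 42

Recomputing the run from the initial state:
step 1: x = 6
step 2: x = 18
step 3: x = 54
step 4: x = 42
step 5: x = 6
step 6: x = 18
step 7: x = 54
step 8: x = 42
step 9: x = 6
step 10: x = 18
step 11: x = 54
step 12: x = 42
step 13: x = 6
step 14: x = 18
The first disagreement with the record is at step 12, where the value should be x = 42.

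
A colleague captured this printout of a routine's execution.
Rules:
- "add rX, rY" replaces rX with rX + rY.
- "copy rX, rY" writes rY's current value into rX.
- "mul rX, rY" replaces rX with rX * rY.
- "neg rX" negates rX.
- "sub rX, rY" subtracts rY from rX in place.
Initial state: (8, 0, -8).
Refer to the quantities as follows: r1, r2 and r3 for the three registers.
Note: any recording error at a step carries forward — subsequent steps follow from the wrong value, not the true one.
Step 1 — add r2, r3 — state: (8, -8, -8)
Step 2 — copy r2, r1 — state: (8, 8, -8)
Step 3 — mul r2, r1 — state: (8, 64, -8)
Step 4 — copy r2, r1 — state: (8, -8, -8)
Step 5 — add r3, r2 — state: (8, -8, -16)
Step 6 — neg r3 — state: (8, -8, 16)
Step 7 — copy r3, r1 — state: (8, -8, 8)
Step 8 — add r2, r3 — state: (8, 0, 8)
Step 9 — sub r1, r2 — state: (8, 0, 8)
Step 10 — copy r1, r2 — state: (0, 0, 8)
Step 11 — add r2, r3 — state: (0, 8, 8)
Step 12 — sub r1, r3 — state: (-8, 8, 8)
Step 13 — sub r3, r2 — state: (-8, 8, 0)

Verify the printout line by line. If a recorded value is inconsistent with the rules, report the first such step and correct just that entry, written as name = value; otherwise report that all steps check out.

step 4, r2 = 8

Recomputing the run from the initial state:
step 1: r1 = 8, r2 = -8, r3 = -8
step 2: r1 = 8, r2 = 8, r3 = -8
step 3: r1 = 8, r2 = 64, r3 = -8
step 4: r1 = 8, r2 = 8, r3 = -8
step 5: r1 = 8, r2 = 8, r3 = 0
step 6: r1 = 8, r2 = 8, r3 = 0
step 7: r1 = 8, r2 = 8, r3 = 8
step 8: r1 = 8, r2 = 16, r3 = 8
step 9: r1 = -8, r2 = 16, r3 = 8
step 10: r1 = 16, r2 = 16, r3 = 8
step 11: r1 = 16, r2 = 24, r3 = 8
step 12: r1 = 8, r2 = 24, r3 = 8
step 13: r1 = 8, r2 = 24, r3 = -16
The first disagreement with the printout is at step 4, where the value should be r2 = 8.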